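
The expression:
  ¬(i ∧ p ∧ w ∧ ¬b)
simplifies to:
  b ∨ ¬i ∨ ¬p ∨ ¬w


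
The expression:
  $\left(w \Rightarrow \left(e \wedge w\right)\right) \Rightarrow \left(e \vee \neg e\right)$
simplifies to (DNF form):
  $\text{True}$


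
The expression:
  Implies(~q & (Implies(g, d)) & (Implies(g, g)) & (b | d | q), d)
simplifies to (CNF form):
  d | g | q | ~b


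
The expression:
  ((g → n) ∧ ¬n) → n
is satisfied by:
  {n: True, g: True}
  {n: True, g: False}
  {g: True, n: False}


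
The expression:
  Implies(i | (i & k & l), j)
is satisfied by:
  {j: True, i: False}
  {i: False, j: False}
  {i: True, j: True}


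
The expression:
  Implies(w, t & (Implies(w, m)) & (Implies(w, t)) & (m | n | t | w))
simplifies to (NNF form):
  ~w | (m & t)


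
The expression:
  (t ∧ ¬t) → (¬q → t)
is always true.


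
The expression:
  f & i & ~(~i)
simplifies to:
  f & i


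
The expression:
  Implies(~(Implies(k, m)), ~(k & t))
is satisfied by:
  {m: True, k: False, t: False}
  {k: False, t: False, m: False}
  {t: True, m: True, k: False}
  {t: True, k: False, m: False}
  {m: True, k: True, t: False}
  {k: True, m: False, t: False}
  {t: True, k: True, m: True}


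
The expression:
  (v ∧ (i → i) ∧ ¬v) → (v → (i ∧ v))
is always true.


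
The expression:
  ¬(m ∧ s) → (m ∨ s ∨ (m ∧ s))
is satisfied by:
  {m: True, s: True}
  {m: True, s: False}
  {s: True, m: False}


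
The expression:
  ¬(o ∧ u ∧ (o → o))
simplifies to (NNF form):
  ¬o ∨ ¬u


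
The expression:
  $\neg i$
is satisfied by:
  {i: False}


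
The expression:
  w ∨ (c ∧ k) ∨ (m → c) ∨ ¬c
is always true.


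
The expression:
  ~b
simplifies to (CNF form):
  ~b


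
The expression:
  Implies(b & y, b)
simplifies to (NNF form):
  True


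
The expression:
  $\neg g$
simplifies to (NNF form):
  $\neg g$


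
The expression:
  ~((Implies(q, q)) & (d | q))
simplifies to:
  ~d & ~q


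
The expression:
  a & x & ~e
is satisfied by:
  {a: True, x: True, e: False}


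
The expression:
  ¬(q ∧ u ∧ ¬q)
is always true.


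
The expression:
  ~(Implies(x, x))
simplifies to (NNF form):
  False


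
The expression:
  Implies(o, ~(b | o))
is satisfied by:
  {o: False}


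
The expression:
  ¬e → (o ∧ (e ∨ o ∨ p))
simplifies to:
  e ∨ o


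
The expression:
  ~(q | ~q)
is never true.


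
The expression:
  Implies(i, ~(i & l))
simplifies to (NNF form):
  ~i | ~l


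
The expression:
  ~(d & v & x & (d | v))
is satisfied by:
  {v: False, d: False, x: False}
  {x: True, v: False, d: False}
  {d: True, v: False, x: False}
  {x: True, d: True, v: False}
  {v: True, x: False, d: False}
  {x: True, v: True, d: False}
  {d: True, v: True, x: False}


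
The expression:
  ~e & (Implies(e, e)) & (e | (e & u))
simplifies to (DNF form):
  False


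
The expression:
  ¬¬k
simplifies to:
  k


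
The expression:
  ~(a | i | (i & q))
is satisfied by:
  {i: False, a: False}


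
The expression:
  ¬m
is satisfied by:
  {m: False}


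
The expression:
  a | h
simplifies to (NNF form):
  a | h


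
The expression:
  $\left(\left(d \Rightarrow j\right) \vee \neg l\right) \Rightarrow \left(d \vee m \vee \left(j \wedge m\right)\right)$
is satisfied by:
  {d: True, m: True}
  {d: True, m: False}
  {m: True, d: False}


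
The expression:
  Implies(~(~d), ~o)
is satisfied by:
  {o: False, d: False}
  {d: True, o: False}
  {o: True, d: False}


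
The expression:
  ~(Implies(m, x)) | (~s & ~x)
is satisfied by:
  {m: True, x: False, s: False}
  {x: False, s: False, m: False}
  {m: True, s: True, x: False}


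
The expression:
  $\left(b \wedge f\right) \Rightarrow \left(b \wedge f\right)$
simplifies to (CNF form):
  $\text{True}$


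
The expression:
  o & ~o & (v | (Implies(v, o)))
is never true.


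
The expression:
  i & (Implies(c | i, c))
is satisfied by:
  {c: True, i: True}


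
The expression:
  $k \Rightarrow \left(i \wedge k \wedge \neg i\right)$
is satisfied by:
  {k: False}


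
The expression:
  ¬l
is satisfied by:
  {l: False}


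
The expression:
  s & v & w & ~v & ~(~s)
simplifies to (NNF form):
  False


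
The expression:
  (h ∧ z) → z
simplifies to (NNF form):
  True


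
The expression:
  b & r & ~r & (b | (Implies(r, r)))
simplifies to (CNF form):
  False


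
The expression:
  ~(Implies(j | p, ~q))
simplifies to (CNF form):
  q & (j | p)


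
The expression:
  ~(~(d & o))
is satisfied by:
  {d: True, o: True}


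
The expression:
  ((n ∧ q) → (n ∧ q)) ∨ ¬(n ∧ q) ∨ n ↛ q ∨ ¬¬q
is always true.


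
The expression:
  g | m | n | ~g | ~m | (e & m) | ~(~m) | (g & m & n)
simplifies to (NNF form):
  True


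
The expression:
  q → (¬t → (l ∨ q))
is always true.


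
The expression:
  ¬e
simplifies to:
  ¬e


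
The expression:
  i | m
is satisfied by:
  {i: True, m: True}
  {i: True, m: False}
  {m: True, i: False}


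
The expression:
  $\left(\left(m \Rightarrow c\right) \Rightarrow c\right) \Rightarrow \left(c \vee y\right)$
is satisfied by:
  {y: True, c: True, m: False}
  {y: True, m: False, c: False}
  {c: True, m: False, y: False}
  {c: False, m: False, y: False}
  {y: True, c: True, m: True}
  {y: True, m: True, c: False}
  {c: True, m: True, y: False}


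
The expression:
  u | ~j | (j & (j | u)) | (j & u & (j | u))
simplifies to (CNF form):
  True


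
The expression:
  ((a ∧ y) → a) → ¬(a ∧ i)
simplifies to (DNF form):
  ¬a ∨ ¬i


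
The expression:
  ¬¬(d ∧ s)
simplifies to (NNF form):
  d ∧ s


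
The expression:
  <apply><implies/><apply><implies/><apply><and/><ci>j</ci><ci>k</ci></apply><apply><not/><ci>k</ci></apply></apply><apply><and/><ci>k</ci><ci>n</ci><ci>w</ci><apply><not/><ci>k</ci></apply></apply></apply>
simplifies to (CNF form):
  <apply><and/><ci>j</ci><ci>k</ci></apply>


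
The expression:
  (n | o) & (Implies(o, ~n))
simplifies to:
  (n & ~o) | (o & ~n)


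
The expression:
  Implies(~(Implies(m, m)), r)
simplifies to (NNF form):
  True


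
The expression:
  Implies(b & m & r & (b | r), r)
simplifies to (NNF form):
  True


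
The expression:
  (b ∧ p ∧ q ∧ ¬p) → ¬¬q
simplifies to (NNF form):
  True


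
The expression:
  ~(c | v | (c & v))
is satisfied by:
  {v: False, c: False}


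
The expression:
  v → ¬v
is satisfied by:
  {v: False}


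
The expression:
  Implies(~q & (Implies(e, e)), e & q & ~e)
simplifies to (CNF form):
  q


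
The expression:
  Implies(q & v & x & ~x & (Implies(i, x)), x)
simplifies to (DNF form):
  True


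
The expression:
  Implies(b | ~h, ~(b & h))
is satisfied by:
  {h: False, b: False}
  {b: True, h: False}
  {h: True, b: False}


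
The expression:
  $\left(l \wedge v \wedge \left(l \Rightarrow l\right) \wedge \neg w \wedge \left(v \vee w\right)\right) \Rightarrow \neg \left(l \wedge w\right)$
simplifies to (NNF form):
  $\text{True}$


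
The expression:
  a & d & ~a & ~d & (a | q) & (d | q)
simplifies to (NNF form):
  False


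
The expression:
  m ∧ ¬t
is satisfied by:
  {m: True, t: False}


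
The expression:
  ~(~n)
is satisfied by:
  {n: True}


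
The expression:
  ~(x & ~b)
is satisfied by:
  {b: True, x: False}
  {x: False, b: False}
  {x: True, b: True}


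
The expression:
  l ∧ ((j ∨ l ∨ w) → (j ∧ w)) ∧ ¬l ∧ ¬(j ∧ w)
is never true.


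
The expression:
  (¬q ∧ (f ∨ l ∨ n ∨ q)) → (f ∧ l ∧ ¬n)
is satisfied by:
  {q: True, f: False, l: False, n: False}
  {q: True, l: True, f: False, n: False}
  {q: True, f: True, l: False, n: False}
  {q: True, l: True, f: True, n: False}
  {n: True, q: True, f: False, l: False}
  {n: True, q: True, l: True, f: False}
  {n: True, q: True, f: True, l: False}
  {n: True, q: True, l: True, f: True}
  {n: False, f: False, l: False, q: False}
  {l: True, f: True, n: False, q: False}


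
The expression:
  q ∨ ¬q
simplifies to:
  True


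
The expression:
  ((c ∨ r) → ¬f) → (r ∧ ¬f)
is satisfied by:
  {r: True, c: True, f: True}
  {r: True, c: True, f: False}
  {r: True, f: True, c: False}
  {r: True, f: False, c: False}
  {c: True, f: True, r: False}


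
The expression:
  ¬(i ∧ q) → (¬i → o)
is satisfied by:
  {i: True, o: True}
  {i: True, o: False}
  {o: True, i: False}


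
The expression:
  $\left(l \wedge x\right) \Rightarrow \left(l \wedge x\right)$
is always true.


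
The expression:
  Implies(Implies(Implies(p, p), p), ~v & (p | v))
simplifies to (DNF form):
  ~p | ~v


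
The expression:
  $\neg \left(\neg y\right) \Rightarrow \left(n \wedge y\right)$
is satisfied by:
  {n: True, y: False}
  {y: False, n: False}
  {y: True, n: True}


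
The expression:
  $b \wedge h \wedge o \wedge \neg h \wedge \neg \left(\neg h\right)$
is never true.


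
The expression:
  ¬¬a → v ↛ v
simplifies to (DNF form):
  ¬a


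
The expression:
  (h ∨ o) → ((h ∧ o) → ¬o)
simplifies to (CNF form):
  ¬h ∨ ¬o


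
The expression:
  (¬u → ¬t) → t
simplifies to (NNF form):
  t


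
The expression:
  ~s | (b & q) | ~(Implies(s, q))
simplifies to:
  b | ~q | ~s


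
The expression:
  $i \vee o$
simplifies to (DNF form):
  $i \vee o$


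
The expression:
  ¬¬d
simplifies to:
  d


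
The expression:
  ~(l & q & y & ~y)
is always true.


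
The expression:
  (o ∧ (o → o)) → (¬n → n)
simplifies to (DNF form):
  n ∨ ¬o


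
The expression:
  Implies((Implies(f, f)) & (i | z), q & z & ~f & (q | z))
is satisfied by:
  {q: True, f: False, z: False, i: False}
  {i: False, f: False, q: False, z: False}
  {q: True, f: True, i: False, z: False}
  {f: True, i: False, q: False, z: False}
  {z: True, q: True, i: False, f: False}
  {i: True, z: True, q: True, f: False}


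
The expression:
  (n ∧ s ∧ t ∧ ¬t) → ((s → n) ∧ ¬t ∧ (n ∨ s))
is always true.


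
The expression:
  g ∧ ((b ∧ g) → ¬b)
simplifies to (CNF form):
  g ∧ ¬b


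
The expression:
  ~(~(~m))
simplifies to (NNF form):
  ~m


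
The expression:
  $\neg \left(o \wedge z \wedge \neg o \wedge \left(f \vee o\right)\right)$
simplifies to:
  $\text{True}$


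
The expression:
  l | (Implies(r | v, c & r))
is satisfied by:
  {c: True, l: True, v: False, r: False}
  {l: True, c: False, v: False, r: False}
  {r: True, c: True, l: True, v: False}
  {r: True, l: True, c: False, v: False}
  {c: True, l: True, v: True, r: False}
  {l: True, v: True, r: False, c: False}
  {r: True, l: True, v: True, c: True}
  {r: True, l: True, v: True, c: False}
  {c: True, r: False, v: False, l: False}
  {r: False, v: False, l: False, c: False}
  {c: True, r: True, v: False, l: False}
  {r: True, c: True, v: True, l: False}


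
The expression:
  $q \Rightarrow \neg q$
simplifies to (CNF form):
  $\neg q$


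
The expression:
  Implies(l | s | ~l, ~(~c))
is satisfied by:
  {c: True}


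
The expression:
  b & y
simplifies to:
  b & y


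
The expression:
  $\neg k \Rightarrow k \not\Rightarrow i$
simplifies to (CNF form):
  $k$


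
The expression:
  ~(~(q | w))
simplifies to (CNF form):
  q | w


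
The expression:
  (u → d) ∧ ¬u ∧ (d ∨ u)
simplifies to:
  d ∧ ¬u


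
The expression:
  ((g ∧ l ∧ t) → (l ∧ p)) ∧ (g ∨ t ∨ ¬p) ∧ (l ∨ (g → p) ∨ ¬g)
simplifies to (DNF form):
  (g ∧ p) ∨ (t ∧ ¬g) ∨ (¬g ∧ ¬p) ∨ (l ∧ ¬p ∧ ¬t)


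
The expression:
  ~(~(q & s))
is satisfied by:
  {s: True, q: True}


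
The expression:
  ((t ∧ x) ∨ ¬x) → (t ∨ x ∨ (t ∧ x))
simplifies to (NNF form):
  t ∨ x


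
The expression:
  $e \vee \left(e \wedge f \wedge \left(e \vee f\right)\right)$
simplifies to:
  $e$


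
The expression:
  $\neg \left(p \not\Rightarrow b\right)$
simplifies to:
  $b \vee \neg p$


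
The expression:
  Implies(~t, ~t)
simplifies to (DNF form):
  True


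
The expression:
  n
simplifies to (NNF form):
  n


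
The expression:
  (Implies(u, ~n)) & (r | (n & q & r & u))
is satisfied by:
  {r: True, u: False, n: False}
  {r: True, n: True, u: False}
  {r: True, u: True, n: False}


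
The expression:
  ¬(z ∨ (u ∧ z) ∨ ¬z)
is never true.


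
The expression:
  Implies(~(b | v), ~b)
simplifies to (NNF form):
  True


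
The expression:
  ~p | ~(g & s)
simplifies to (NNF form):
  ~g | ~p | ~s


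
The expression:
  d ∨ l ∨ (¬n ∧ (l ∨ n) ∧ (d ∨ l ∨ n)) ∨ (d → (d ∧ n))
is always true.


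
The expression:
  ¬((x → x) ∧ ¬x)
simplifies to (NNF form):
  x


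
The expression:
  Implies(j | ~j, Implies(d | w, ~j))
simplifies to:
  ~j | (~d & ~w)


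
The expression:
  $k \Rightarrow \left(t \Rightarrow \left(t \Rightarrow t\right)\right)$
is always true.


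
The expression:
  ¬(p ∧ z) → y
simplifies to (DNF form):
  y ∨ (p ∧ z)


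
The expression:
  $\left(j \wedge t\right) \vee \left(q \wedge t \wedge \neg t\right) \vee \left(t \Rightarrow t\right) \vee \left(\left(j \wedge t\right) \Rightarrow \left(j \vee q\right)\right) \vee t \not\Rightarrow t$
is always true.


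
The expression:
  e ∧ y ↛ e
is never true.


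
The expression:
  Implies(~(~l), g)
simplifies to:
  g | ~l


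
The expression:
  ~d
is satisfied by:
  {d: False}


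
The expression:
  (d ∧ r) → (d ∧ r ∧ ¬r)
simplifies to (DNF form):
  ¬d ∨ ¬r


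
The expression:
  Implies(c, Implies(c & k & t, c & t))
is always true.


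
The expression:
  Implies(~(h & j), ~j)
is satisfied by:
  {h: True, j: False}
  {j: False, h: False}
  {j: True, h: True}


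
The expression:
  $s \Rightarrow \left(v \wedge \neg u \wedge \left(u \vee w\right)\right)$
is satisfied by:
  {w: True, v: True, u: False, s: False}
  {w: True, v: False, u: False, s: False}
  {v: True, w: False, u: False, s: False}
  {w: False, v: False, u: False, s: False}
  {w: True, u: True, v: True, s: False}
  {w: True, u: True, v: False, s: False}
  {u: True, v: True, w: False, s: False}
  {u: True, w: False, v: False, s: False}
  {w: True, s: True, u: False, v: True}


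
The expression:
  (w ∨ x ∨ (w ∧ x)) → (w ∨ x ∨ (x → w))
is always true.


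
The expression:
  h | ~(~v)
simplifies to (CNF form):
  h | v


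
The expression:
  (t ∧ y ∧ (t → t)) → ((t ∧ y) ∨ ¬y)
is always true.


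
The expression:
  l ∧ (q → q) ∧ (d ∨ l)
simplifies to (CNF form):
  l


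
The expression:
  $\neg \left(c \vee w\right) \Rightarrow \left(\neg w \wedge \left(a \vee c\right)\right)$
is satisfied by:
  {a: True, c: True, w: True}
  {a: True, c: True, w: False}
  {a: True, w: True, c: False}
  {a: True, w: False, c: False}
  {c: True, w: True, a: False}
  {c: True, w: False, a: False}
  {w: True, c: False, a: False}


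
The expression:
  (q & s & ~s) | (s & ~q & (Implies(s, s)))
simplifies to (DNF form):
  s & ~q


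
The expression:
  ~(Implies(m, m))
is never true.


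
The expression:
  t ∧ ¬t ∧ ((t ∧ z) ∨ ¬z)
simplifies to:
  False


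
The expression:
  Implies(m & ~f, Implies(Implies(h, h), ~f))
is always true.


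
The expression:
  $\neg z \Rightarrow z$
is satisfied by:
  {z: True}


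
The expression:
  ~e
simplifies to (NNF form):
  ~e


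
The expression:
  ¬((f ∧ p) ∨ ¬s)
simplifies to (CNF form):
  s ∧ (¬f ∨ ¬p)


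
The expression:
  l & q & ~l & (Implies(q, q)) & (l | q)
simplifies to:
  False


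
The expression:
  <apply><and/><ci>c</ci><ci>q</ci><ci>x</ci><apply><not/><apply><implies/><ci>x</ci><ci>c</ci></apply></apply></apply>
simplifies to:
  <false/>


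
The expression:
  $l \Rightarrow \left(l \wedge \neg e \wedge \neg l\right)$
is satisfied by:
  {l: False}


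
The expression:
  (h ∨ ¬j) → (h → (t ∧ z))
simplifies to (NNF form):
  (t ∧ z) ∨ ¬h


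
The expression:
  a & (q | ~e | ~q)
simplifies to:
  a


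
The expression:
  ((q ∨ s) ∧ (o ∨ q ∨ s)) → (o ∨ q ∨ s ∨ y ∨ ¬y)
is always true.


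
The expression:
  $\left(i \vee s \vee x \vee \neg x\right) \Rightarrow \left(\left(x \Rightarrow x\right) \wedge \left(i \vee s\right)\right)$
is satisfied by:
  {i: True, s: True}
  {i: True, s: False}
  {s: True, i: False}


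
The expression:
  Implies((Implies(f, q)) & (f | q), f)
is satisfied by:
  {f: True, q: False}
  {q: False, f: False}
  {q: True, f: True}


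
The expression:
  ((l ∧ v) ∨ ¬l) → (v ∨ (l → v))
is always true.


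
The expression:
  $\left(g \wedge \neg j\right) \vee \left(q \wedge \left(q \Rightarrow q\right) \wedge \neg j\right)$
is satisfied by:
  {q: True, g: True, j: False}
  {q: True, g: False, j: False}
  {g: True, q: False, j: False}


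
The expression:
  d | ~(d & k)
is always true.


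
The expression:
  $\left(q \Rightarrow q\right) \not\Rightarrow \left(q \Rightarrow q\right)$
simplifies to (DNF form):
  $\text{False}$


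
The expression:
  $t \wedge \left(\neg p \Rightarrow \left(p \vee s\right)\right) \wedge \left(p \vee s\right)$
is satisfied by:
  {t: True, p: True, s: True}
  {t: True, p: True, s: False}
  {t: True, s: True, p: False}


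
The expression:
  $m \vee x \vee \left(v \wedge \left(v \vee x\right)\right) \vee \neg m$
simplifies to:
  $\text{True}$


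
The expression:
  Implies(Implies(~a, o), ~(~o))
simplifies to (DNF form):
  o | ~a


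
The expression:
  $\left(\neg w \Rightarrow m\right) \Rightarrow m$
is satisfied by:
  {m: True, w: False}
  {w: False, m: False}
  {w: True, m: True}


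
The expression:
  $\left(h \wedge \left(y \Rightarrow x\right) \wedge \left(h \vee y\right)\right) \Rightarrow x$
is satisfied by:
  {y: True, x: True, h: False}
  {y: True, x: False, h: False}
  {x: True, y: False, h: False}
  {y: False, x: False, h: False}
  {h: True, y: True, x: True}
  {h: True, y: True, x: False}
  {h: True, x: True, y: False}


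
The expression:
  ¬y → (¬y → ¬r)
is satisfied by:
  {y: True, r: False}
  {r: False, y: False}
  {r: True, y: True}


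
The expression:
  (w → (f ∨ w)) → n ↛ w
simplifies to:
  n ∧ ¬w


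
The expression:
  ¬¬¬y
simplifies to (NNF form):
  ¬y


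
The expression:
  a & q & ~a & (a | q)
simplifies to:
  False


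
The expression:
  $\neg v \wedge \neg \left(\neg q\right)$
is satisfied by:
  {q: True, v: False}


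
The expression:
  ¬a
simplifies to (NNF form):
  ¬a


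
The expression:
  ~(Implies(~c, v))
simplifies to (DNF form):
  ~c & ~v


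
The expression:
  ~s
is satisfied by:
  {s: False}


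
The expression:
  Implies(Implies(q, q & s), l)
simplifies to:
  l | (q & ~s)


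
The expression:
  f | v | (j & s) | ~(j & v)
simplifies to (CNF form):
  True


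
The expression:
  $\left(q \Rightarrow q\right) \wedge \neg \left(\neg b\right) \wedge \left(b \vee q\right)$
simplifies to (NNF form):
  $b$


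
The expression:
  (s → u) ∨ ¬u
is always true.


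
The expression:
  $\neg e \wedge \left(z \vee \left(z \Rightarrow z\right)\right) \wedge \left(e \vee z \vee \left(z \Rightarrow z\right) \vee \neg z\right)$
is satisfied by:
  {e: False}


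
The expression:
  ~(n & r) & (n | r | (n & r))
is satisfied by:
  {n: True, r: False}
  {r: True, n: False}


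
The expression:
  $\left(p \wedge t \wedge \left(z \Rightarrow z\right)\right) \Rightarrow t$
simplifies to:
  $\text{True}$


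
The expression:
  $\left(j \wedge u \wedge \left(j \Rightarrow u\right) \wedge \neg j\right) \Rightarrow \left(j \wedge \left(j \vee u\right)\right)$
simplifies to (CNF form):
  $\text{True}$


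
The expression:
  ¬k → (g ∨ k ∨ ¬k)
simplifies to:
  True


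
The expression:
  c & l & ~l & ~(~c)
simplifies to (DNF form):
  False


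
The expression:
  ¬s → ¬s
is always true.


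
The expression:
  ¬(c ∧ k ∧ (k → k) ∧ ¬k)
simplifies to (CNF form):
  True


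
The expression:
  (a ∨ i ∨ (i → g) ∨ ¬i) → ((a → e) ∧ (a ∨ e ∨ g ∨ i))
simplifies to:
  e ∨ (g ∧ ¬a) ∨ (i ∧ ¬a)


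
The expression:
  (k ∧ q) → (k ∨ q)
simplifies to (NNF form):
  True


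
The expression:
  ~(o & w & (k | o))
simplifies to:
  ~o | ~w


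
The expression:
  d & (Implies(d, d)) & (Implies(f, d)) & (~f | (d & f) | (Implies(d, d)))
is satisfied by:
  {d: True}


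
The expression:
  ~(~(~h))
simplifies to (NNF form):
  ~h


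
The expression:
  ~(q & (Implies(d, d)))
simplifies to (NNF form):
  ~q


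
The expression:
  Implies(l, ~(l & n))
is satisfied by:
  {l: False, n: False}
  {n: True, l: False}
  {l: True, n: False}


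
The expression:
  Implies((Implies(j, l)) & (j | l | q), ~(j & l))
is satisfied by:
  {l: False, j: False}
  {j: True, l: False}
  {l: True, j: False}


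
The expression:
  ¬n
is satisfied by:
  {n: False}


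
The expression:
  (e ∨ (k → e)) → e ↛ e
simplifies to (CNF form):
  k ∧ ¬e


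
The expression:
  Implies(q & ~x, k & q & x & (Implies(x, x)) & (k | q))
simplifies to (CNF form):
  x | ~q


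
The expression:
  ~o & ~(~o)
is never true.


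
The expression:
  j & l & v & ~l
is never true.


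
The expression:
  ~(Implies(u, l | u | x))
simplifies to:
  False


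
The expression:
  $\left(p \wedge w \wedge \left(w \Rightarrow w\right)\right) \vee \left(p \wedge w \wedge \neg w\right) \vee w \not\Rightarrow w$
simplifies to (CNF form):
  $p \wedge w$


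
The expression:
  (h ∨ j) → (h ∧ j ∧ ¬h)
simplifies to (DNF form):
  ¬h ∧ ¬j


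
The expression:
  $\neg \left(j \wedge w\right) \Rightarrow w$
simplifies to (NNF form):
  $w$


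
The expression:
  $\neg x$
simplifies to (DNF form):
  $\neg x$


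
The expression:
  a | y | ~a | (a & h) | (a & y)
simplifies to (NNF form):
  True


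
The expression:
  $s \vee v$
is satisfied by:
  {v: True, s: True}
  {v: True, s: False}
  {s: True, v: False}


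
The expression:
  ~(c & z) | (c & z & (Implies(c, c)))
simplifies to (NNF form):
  True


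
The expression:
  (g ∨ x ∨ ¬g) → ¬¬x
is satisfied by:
  {x: True}


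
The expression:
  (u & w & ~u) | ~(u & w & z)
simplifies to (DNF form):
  ~u | ~w | ~z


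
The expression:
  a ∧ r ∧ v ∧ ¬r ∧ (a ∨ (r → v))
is never true.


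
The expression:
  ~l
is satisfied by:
  {l: False}


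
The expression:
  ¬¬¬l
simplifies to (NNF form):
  ¬l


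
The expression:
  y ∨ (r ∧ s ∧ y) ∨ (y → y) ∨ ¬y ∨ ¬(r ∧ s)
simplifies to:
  True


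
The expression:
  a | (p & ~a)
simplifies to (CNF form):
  a | p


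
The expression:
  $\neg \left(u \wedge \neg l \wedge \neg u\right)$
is always true.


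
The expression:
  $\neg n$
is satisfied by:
  {n: False}


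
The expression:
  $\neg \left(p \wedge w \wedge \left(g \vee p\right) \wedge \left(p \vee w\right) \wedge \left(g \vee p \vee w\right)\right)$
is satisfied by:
  {p: False, w: False}
  {w: True, p: False}
  {p: True, w: False}


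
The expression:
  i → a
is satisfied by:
  {a: True, i: False}
  {i: False, a: False}
  {i: True, a: True}


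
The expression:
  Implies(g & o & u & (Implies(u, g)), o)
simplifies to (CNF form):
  True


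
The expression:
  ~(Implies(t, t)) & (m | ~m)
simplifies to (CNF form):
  False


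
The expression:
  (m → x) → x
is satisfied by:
  {x: True, m: True}
  {x: True, m: False}
  {m: True, x: False}


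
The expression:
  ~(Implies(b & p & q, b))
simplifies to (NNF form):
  False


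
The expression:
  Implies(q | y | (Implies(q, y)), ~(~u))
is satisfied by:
  {u: True}


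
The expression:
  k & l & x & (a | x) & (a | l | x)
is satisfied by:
  {k: True, x: True, l: True}


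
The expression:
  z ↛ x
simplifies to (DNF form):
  z ∧ ¬x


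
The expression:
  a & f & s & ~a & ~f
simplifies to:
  False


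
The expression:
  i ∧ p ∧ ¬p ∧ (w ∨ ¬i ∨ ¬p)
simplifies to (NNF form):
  False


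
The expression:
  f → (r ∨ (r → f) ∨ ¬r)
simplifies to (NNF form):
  True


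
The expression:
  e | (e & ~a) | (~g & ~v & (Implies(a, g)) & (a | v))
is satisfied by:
  {e: True}


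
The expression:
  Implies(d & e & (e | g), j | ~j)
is always true.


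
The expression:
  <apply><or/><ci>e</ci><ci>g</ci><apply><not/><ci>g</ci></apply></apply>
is always true.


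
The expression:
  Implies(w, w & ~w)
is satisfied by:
  {w: False}


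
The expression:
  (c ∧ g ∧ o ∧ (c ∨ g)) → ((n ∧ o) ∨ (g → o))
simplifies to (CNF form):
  True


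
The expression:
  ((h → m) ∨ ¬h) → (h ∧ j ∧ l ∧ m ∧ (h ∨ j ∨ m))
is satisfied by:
  {h: True, j: True, l: True, m: False}
  {h: True, j: True, l: False, m: False}
  {h: True, l: True, j: False, m: False}
  {h: True, l: False, j: False, m: False}
  {h: True, m: True, j: True, l: True}


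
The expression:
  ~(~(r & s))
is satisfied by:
  {r: True, s: True}


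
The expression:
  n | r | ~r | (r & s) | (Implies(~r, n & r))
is always true.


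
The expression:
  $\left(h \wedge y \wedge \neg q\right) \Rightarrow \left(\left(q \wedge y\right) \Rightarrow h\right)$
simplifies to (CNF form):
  $\text{True}$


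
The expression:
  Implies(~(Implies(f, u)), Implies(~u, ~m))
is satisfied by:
  {u: True, m: False, f: False}
  {m: False, f: False, u: False}
  {f: True, u: True, m: False}
  {f: True, m: False, u: False}
  {u: True, m: True, f: False}
  {m: True, u: False, f: False}
  {f: True, m: True, u: True}


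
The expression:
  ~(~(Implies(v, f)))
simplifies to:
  f | ~v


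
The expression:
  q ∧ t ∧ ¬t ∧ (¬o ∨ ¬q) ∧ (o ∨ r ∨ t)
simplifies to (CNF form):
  False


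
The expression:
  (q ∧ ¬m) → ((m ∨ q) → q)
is always true.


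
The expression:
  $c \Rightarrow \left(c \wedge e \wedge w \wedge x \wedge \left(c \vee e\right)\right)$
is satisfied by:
  {x: True, w: True, e: True, c: False}
  {x: True, w: True, e: False, c: False}
  {x: True, e: True, w: False, c: False}
  {x: True, e: False, w: False, c: False}
  {w: True, e: True, x: False, c: False}
  {w: True, x: False, e: False, c: False}
  {w: False, e: True, x: False, c: False}
  {w: False, x: False, e: False, c: False}
  {x: True, c: True, w: True, e: True}


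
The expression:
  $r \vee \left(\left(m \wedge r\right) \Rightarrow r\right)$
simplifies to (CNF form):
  $\text{True}$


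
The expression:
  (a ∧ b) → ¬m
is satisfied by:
  {m: False, a: False, b: False}
  {b: True, m: False, a: False}
  {a: True, m: False, b: False}
  {b: True, a: True, m: False}
  {m: True, b: False, a: False}
  {b: True, m: True, a: False}
  {a: True, m: True, b: False}


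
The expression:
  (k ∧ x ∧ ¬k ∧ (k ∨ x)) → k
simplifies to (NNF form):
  True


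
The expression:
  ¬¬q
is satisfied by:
  {q: True}


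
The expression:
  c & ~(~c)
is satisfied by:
  {c: True}


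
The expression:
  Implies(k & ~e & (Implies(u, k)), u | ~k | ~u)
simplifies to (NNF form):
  True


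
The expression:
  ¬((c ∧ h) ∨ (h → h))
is never true.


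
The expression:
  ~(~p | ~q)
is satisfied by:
  {p: True, q: True}


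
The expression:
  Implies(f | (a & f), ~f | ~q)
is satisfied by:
  {q: False, f: False}
  {f: True, q: False}
  {q: True, f: False}


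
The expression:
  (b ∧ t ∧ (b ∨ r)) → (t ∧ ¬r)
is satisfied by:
  {t: False, b: False, r: False}
  {r: True, t: False, b: False}
  {b: True, t: False, r: False}
  {r: True, b: True, t: False}
  {t: True, r: False, b: False}
  {r: True, t: True, b: False}
  {b: True, t: True, r: False}


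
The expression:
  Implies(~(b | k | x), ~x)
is always true.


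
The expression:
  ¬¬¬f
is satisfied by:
  {f: False}


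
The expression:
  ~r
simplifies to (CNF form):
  ~r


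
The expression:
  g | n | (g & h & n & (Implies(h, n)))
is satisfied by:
  {n: True, g: True}
  {n: True, g: False}
  {g: True, n: False}


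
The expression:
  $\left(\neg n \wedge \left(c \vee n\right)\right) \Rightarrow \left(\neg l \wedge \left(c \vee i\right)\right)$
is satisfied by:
  {n: True, l: False, c: False}
  {l: False, c: False, n: False}
  {n: True, c: True, l: False}
  {c: True, l: False, n: False}
  {n: True, l: True, c: False}
  {l: True, n: False, c: False}
  {n: True, c: True, l: True}


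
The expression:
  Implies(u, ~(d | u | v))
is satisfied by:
  {u: False}


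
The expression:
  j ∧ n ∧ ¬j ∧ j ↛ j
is never true.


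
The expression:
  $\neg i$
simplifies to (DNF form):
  $\neg i$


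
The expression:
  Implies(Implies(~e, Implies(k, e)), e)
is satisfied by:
  {k: True, e: True}
  {k: True, e: False}
  {e: True, k: False}


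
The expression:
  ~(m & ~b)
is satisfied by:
  {b: True, m: False}
  {m: False, b: False}
  {m: True, b: True}


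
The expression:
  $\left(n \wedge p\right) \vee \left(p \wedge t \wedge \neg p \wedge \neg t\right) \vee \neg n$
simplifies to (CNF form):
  $p \vee \neg n$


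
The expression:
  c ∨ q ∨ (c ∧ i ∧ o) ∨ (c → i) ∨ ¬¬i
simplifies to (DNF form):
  True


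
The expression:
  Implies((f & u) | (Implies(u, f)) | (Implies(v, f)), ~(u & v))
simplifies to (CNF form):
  ~f | ~u | ~v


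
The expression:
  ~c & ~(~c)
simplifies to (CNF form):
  False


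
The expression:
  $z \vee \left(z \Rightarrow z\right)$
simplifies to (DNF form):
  $\text{True}$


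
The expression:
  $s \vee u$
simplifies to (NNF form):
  $s \vee u$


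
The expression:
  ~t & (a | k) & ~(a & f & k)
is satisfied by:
  {a: True, k: False, t: False, f: False}
  {f: True, a: True, k: False, t: False}
  {k: True, f: False, a: False, t: False}
  {f: True, k: True, a: False, t: False}
  {a: True, k: True, f: False, t: False}


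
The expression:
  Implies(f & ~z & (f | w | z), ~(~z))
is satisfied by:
  {z: True, f: False}
  {f: False, z: False}
  {f: True, z: True}


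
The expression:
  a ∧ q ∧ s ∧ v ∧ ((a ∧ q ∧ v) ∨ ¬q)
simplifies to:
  a ∧ q ∧ s ∧ v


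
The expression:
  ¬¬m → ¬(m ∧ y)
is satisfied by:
  {m: False, y: False}
  {y: True, m: False}
  {m: True, y: False}


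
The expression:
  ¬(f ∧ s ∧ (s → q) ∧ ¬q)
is always true.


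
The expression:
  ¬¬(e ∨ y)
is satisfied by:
  {y: True, e: True}
  {y: True, e: False}
  {e: True, y: False}


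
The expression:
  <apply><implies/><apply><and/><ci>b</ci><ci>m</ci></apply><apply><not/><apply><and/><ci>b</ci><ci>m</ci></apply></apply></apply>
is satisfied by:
  {m: False, b: False}
  {b: True, m: False}
  {m: True, b: False}


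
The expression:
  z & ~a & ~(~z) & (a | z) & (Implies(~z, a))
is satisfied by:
  {z: True, a: False}


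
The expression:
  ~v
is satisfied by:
  {v: False}


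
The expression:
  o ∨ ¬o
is always true.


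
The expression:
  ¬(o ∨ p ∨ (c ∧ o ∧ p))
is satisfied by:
  {o: False, p: False}


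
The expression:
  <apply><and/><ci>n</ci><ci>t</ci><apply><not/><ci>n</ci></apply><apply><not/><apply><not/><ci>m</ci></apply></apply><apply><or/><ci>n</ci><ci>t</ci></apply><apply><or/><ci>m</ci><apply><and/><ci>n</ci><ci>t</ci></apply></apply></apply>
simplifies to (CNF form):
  <false/>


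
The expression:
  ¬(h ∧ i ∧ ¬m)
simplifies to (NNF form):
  m ∨ ¬h ∨ ¬i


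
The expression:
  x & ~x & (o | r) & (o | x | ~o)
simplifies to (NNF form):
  False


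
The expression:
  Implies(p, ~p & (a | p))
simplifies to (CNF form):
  ~p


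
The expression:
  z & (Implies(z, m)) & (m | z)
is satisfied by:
  {z: True, m: True}


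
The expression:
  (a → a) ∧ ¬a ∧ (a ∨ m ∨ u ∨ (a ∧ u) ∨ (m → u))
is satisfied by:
  {a: False}


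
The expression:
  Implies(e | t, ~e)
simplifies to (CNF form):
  ~e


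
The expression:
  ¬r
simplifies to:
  ¬r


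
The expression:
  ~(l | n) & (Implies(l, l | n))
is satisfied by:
  {n: False, l: False}


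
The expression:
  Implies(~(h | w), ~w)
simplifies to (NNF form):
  True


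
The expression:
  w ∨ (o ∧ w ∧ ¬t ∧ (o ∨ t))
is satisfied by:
  {w: True}


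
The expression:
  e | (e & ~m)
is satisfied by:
  {e: True}


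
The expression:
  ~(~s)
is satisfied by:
  {s: True}


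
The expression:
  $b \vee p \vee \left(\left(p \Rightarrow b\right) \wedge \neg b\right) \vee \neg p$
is always true.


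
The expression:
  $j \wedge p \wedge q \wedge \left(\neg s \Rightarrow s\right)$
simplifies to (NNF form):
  $j \wedge p \wedge q \wedge s$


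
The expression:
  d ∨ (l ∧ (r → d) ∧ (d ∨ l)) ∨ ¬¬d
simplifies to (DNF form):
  d ∨ (l ∧ ¬r)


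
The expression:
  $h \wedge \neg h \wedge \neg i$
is never true.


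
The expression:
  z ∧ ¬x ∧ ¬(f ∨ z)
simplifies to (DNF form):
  False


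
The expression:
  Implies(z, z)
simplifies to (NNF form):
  True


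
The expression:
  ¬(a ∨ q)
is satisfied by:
  {q: False, a: False}


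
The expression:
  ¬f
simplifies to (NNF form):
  ¬f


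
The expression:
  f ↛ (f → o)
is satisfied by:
  {f: True, o: False}


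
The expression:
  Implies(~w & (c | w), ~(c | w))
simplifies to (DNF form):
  w | ~c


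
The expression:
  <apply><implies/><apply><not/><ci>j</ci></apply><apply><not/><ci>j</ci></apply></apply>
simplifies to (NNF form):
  <true/>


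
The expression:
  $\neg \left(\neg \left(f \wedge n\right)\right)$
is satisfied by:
  {f: True, n: True}


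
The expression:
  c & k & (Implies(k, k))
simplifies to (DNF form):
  c & k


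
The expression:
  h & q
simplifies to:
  h & q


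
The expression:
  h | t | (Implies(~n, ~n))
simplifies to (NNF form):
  True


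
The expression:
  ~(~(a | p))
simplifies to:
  a | p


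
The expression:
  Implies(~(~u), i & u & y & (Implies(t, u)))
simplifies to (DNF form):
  ~u | (i & y)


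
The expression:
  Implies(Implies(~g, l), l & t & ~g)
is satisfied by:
  {t: True, g: False, l: False}
  {g: False, l: False, t: False}
  {t: True, l: True, g: False}


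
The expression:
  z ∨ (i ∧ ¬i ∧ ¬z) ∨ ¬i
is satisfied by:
  {z: True, i: False}
  {i: False, z: False}
  {i: True, z: True}


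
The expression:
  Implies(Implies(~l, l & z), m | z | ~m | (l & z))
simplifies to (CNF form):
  True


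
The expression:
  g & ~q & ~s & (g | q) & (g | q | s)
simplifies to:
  g & ~q & ~s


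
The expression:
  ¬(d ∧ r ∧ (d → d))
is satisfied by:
  {d: False, r: False}
  {r: True, d: False}
  {d: True, r: False}


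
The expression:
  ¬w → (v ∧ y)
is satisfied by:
  {v: True, w: True, y: True}
  {v: True, w: True, y: False}
  {w: True, y: True, v: False}
  {w: True, y: False, v: False}
  {v: True, y: True, w: False}


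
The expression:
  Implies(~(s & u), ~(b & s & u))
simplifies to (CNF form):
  True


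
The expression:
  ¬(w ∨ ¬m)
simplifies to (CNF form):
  m ∧ ¬w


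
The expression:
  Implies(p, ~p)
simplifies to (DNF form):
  ~p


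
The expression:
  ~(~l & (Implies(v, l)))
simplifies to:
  l | v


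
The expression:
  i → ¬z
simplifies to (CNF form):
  ¬i ∨ ¬z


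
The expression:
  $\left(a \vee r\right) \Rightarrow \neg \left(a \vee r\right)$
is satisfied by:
  {r: False, a: False}


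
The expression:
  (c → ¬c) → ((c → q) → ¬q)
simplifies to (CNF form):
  c ∨ ¬q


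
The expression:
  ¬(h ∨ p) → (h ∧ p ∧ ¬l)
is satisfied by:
  {p: True, h: True}
  {p: True, h: False}
  {h: True, p: False}


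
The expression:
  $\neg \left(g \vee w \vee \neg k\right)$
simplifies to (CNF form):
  $k \wedge \neg g \wedge \neg w$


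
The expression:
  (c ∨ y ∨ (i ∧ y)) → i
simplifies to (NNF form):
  i ∨ (¬c ∧ ¬y)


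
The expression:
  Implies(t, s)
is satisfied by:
  {s: True, t: False}
  {t: False, s: False}
  {t: True, s: True}


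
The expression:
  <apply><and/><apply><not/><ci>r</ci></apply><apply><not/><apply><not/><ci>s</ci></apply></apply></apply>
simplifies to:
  <apply><and/><ci>s</ci><apply><not/><ci>r</ci></apply></apply>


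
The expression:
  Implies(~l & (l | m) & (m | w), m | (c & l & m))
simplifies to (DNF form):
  True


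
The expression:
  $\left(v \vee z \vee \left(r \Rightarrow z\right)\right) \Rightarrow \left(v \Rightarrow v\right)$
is always true.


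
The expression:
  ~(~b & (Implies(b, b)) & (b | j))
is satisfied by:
  {b: True, j: False}
  {j: False, b: False}
  {j: True, b: True}


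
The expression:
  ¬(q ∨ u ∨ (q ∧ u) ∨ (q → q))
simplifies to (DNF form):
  False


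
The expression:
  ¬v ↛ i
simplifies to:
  i ∨ ¬v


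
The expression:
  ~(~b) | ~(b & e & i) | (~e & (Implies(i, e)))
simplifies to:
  True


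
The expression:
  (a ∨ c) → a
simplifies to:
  a ∨ ¬c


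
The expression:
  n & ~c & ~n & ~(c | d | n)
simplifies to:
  False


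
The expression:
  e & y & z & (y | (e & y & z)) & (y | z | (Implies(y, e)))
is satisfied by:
  {z: True, e: True, y: True}


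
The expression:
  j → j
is always true.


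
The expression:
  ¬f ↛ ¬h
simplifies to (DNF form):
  h ∧ ¬f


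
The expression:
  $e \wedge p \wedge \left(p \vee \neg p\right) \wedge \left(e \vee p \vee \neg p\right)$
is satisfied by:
  {p: True, e: True}


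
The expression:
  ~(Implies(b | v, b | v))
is never true.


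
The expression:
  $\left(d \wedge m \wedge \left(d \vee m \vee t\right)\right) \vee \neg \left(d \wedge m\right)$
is always true.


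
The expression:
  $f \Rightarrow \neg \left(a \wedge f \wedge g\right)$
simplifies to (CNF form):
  $\neg a \vee \neg f \vee \neg g$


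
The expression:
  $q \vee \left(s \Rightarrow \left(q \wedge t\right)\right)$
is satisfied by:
  {q: True, s: False}
  {s: False, q: False}
  {s: True, q: True}


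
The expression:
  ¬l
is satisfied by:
  {l: False}
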